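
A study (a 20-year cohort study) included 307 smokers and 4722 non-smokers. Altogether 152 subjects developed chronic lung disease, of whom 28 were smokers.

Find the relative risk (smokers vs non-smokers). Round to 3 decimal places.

smokers without the outcome: 307 − 28 = 279
non-smokers with the outcome: 152 − 28 = 124
non-smokers without the outcome: 4722 − 124 = 4598
risk, smokers = 28/307 = 0.09121
risk, non-smokers = 124/4722 = 0.02626
RR = 0.09121 / 0.02626 = 3.473

RR: 3.473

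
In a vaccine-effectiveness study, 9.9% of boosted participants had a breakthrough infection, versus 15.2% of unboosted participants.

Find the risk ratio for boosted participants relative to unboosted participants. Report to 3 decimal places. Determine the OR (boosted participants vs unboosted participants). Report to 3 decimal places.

RR = 0.0990 / 0.1520 = 0.651
odds, boosted participants = 0.0990/0.9010 = 0.1099
odds, unboosted participants = 0.1520/0.8480 = 0.1792
OR = 0.1099 / 0.1792 = 0.613

RR = 0.651; OR = 0.613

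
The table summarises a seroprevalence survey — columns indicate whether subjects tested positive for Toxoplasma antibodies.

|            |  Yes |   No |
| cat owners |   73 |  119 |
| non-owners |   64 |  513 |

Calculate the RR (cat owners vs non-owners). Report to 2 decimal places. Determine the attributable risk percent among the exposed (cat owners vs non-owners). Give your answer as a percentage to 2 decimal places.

risk, cat owners = 73/192 = 0.3802
risk, non-owners = 64/577 = 0.1109
RR = 0.3802 / 0.1109 = 3.43
AR% = (0.3802 − 0.1109) / 0.3802 = 0.7083 → 70.83%

RR = 3.43; AR% = 70.83%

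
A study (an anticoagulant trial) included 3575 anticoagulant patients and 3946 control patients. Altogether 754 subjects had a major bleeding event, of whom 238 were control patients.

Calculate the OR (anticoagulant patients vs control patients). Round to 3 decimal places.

OR = 2.628

anticoagulant patients with the outcome: 754 − 238 = 516
anticoagulant patients without the outcome: 3575 − 516 = 3059
control patients without the outcome: 3946 − 238 = 3708
OR = (516 × 3708) / (3059 × 238) = 1913328/728042 ≈ 2.628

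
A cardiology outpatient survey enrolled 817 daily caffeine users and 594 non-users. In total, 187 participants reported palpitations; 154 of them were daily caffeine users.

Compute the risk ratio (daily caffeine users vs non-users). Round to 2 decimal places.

daily caffeine users without the outcome: 817 − 154 = 663
non-users with the outcome: 187 − 154 = 33
non-users without the outcome: 594 − 33 = 561
risk, daily caffeine users = 154/817 = 0.1885
risk, non-users = 33/594 = 0.0556
RR = 0.1885 / 0.0556 = 3.39

RR: 3.39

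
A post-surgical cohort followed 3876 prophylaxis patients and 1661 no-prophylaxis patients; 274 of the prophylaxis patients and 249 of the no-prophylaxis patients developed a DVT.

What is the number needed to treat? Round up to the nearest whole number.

NNT = 13

risk, prophylaxis patients = 274/3876 = 0.070691
risk, no-prophylaxis patients = 249/1661 = 0.149910
absolute risk difference = 0.079218
1 / 0.079218 = 12.623 → round up → 13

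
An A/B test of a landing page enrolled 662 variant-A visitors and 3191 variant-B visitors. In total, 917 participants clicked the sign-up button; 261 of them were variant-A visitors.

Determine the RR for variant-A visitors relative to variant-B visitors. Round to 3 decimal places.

RR = 1.918

variant-A visitors without the outcome: 662 − 261 = 401
variant-B visitors with the outcome: 917 − 261 = 656
variant-B visitors without the outcome: 3191 − 656 = 2535
risk, variant-A visitors = 261/662 = 0.3943
risk, variant-B visitors = 656/3191 = 0.2056
RR = 0.3943 / 0.2056 = 1.918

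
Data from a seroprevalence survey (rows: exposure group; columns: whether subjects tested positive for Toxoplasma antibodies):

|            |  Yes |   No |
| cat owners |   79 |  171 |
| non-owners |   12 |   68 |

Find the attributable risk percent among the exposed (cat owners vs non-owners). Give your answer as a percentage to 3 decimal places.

risk, cat owners = 79/250 = 0.3160
risk, non-owners = 12/80 = 0.1500
AR% = (0.3160 − 0.1500) / 0.3160 = 0.5253 → 52.532%

52.532%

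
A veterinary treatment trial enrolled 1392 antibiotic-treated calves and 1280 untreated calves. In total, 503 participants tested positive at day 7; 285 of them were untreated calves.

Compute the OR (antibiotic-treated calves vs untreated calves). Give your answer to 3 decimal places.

0.648

antibiotic-treated calves with the outcome: 503 − 285 = 218
antibiotic-treated calves without the outcome: 1392 − 218 = 1174
untreated calves without the outcome: 1280 − 285 = 995
OR = (218 × 995) / (1174 × 285) = 216910/334590 ≈ 0.648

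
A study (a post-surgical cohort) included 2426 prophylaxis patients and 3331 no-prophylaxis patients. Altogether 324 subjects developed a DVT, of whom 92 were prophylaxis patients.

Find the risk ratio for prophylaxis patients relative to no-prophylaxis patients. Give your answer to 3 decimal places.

prophylaxis patients without the outcome: 2426 − 92 = 2334
no-prophylaxis patients with the outcome: 324 − 92 = 232
no-prophylaxis patients without the outcome: 3331 − 232 = 3099
risk, prophylaxis patients = 92/2426 = 0.03792
risk, no-prophylaxis patients = 232/3331 = 0.06965
RR = 0.03792 / 0.06965 = 0.544

0.544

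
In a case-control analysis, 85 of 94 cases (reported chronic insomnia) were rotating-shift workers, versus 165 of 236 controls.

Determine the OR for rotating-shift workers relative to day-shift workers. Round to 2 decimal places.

OR = (85 × 71) / (165 × 9) = 6035/1485 ≈ 4.06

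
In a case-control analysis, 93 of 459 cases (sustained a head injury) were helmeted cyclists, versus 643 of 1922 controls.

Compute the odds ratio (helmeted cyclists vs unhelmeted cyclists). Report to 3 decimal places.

odds, helmeted cyclists = 93/643 = 0.1446
odds, unhelmeted cyclists = 366/1279 = 0.2862
OR = 0.1446 / 0.2862 = 0.505

OR ≈ 0.505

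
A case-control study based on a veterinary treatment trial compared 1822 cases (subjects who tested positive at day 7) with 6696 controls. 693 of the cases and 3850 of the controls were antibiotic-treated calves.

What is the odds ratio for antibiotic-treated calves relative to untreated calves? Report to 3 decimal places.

OR = (693 × 2846) / (3850 × 1129) = 1972278/4346650 ≈ 0.454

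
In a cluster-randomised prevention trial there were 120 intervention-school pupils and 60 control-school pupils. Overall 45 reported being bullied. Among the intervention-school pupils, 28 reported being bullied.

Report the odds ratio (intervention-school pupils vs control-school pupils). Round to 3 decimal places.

intervention-school pupils without the outcome: 120 − 28 = 92
control-school pupils with the outcome: 45 − 28 = 17
control-school pupils without the outcome: 60 − 17 = 43
odds, intervention-school pupils = 28/92 = 0.3043
odds, control-school pupils = 17/43 = 0.3953
OR = 0.3043 / 0.3953 = 0.770

0.770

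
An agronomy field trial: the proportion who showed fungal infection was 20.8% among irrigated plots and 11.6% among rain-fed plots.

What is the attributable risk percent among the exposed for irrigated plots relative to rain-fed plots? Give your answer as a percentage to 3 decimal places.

AR% = (0.2080 − 0.1160) / 0.2080 = 0.4423 → 44.231%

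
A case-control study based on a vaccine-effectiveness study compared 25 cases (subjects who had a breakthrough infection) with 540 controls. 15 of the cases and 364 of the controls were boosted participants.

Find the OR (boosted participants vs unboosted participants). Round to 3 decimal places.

OR: 0.725

odds, boosted participants = 15/364 = 0.04121
odds, unboosted participants = 10/176 = 0.05682
OR = 0.04121 / 0.05682 = 0.725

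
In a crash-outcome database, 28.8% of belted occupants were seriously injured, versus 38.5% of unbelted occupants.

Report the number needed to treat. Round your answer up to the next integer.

absolute risk difference = 0.097000
1 / 0.097000 = 10.309 → round up → 11

11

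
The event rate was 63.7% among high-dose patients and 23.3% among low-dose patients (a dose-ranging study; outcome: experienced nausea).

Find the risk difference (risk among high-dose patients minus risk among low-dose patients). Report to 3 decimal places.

risk difference = 0.6370 − 0.2330 = 0.404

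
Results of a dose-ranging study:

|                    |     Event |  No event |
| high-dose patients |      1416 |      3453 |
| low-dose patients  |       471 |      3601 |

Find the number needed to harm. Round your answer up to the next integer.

6

risk, high-dose patients = 1416/4869 = 0.290819
risk, low-dose patients = 471/4072 = 0.115668
absolute risk difference = 0.175151
1 / 0.175151 = 5.709 → round up → 6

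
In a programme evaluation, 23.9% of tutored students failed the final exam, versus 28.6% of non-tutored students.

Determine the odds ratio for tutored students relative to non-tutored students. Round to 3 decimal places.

OR: 0.784

odds, tutored students = 0.2390/0.7610 = 0.3141
odds, non-tutored students = 0.2860/0.7140 = 0.4006
OR = 0.3141 / 0.4006 = 0.784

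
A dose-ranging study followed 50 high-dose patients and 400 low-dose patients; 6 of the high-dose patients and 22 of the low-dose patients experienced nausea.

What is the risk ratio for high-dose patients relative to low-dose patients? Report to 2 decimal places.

2.18

risk, high-dose patients = 6/50 = 0.1200
risk, low-dose patients = 22/400 = 0.0550
RR = 0.1200 / 0.0550 = 2.18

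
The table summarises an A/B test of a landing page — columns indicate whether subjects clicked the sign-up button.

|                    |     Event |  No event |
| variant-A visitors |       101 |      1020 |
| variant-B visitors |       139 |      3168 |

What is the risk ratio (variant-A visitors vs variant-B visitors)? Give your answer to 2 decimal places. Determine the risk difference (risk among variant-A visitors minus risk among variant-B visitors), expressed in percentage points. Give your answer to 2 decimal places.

risk, variant-A visitors = 101/1121 = 0.09010
risk, variant-B visitors = 139/3307 = 0.04203
RR = 0.09010 / 0.04203 = 2.14
risk difference = 0.09010 − 0.04203 = 0.04807 → 4.81 percentage points

RR = 2.14; RD = 4.81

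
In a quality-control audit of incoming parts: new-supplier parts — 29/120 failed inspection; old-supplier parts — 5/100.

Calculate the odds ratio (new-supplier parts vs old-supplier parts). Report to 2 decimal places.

OR = (29 × 95) / (91 × 5) = 2755/455 ≈ 6.05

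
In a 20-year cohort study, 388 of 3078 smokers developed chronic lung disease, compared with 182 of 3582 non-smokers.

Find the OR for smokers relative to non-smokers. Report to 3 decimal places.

OR = (388 × 3400) / (2690 × 182) = 1319200/489580 ≈ 2.695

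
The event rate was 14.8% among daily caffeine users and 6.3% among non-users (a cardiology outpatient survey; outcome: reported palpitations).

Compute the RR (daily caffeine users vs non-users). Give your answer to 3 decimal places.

RR = 0.1480 / 0.0630 = 2.349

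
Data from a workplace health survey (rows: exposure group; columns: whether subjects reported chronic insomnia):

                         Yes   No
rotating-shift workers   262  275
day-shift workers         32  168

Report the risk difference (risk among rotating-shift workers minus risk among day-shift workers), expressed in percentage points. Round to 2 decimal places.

RD = 32.79

risk, rotating-shift workers = 262/537 = 0.4879
risk, day-shift workers = 32/200 = 0.1600
risk difference = 0.4879 − 0.1600 = 0.3279 → 32.79 percentage points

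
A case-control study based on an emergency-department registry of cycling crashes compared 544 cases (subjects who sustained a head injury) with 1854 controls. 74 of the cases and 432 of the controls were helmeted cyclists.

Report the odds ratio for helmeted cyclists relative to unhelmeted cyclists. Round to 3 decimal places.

OR = (74 × 1422) / (432 × 470) = 105228/203040 ≈ 0.518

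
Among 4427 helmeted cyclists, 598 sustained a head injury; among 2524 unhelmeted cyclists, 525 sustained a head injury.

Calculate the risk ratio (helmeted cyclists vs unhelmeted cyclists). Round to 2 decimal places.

RR ≈ 0.65

risk, helmeted cyclists = 598/4427 = 0.1351
risk, unhelmeted cyclists = 525/2524 = 0.2080
RR = 0.1351 / 0.2080 = 0.65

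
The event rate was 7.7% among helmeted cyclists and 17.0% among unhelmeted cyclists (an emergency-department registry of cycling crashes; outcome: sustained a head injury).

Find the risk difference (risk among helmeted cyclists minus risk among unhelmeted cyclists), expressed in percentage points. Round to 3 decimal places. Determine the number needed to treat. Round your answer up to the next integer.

RD = -9.300; NNT = 11

risk difference = 0.0770 − 0.1700 = -0.0930 → -9.300 percentage points
absolute risk difference = 0.093000
1 / 0.093000 = 10.753 → round up → 11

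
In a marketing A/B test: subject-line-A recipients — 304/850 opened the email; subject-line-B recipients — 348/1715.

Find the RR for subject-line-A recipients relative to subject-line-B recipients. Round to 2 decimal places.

RR: 1.76

risk, subject-line-A recipients = 304/850 = 0.3576
risk, subject-line-B recipients = 348/1715 = 0.2029
RR = 0.3576 / 0.2029 = 1.76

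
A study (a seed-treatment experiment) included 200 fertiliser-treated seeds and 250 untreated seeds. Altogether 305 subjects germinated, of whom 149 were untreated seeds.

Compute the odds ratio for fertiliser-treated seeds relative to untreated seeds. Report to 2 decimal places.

fertiliser-treated seeds with the outcome: 305 − 149 = 156
fertiliser-treated seeds without the outcome: 200 − 156 = 44
untreated seeds without the outcome: 250 − 149 = 101
OR = (156 × 101) / (44 × 149) = 15756/6556 ≈ 2.40

OR = 2.40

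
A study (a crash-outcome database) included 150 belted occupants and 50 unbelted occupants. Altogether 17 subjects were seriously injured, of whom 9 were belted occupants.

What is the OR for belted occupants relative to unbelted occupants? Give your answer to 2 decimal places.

OR ≈ 0.34

belted occupants without the outcome: 150 − 9 = 141
unbelted occupants with the outcome: 17 − 9 = 8
unbelted occupants without the outcome: 50 − 8 = 42
OR = (9 × 42) / (141 × 8) = 378/1128 ≈ 0.34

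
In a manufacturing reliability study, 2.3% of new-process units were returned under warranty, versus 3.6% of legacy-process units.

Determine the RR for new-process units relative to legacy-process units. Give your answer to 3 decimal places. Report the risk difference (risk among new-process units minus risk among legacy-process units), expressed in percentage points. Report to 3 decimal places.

RR = 0.639; RD = -1.300

RR = 0.02300 / 0.03600 = 0.639
risk difference = 0.02300 − 0.03600 = -0.01300 → -1.300 percentage points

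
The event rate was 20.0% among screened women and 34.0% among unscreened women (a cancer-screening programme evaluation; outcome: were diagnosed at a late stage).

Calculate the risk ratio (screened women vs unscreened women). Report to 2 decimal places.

RR = 0.2000 / 0.3400 = 0.59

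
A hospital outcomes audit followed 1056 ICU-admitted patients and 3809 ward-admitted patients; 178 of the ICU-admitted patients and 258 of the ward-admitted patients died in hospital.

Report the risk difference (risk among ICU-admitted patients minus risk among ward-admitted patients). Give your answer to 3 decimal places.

risk, ICU-admitted patients = 178/1056 = 0.1686
risk, ward-admitted patients = 258/3809 = 0.0677
risk difference = 0.1686 − 0.0677 = 0.101

0.101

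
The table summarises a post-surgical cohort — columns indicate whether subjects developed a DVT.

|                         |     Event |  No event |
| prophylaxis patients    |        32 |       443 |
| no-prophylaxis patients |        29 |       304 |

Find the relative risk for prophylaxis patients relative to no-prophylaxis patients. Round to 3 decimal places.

0.774

risk, prophylaxis patients = 32/475 = 0.0674
risk, no-prophylaxis patients = 29/333 = 0.0871
RR = 0.0674 / 0.0871 = 0.774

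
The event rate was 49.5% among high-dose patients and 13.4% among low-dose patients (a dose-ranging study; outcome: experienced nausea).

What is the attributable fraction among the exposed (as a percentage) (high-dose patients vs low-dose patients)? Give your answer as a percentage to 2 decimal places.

AR% = (0.4950 − 0.1340) / 0.4950 = 0.7293 → 72.93%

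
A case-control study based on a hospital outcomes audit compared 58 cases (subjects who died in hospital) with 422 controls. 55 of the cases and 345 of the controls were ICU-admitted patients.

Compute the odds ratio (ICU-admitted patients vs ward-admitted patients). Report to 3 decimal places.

odds, ICU-admitted patients = 55/345 = 0.15942
odds, ward-admitted patients = 3/77 = 0.03896
OR = 0.15942 / 0.03896 = 4.092

OR: 4.092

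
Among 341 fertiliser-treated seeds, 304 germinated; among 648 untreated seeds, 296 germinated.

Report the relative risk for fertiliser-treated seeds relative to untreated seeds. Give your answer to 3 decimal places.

risk, fertiliser-treated seeds = 304/341 = 0.8915
risk, untreated seeds = 296/648 = 0.4568
RR = 0.8915 / 0.4568 = 1.952

RR: 1.952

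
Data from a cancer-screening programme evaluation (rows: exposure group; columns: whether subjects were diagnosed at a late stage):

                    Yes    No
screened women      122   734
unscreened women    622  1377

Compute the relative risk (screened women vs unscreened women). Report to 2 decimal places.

risk, screened women = 122/856 = 0.1425
risk, unscreened women = 622/1999 = 0.3112
RR = 0.1425 / 0.3112 = 0.46

RR = 0.46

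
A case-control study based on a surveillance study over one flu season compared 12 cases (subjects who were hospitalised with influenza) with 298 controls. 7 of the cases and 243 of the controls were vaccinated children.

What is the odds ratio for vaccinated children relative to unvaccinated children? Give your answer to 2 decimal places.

OR = (7 × 55) / (243 × 5) = 385/1215 ≈ 0.32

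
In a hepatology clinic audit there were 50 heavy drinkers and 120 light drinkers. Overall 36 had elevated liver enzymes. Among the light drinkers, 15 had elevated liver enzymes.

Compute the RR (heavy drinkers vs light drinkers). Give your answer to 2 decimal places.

heavy drinkers with the outcome: 36 − 15 = 21
heavy drinkers without the outcome: 50 − 21 = 29
light drinkers without the outcome: 120 − 15 = 105
risk, heavy drinkers = 21/50 = 0.4200
risk, light drinkers = 15/120 = 0.1250
RR = 0.4200 / 0.1250 = 3.36

RR = 3.36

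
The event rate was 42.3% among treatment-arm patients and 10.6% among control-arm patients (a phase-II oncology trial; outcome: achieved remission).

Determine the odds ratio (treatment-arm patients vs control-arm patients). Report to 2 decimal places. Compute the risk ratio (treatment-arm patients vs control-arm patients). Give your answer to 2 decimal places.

OR = 6.18; RR = 3.99

odds, treatment-arm patients = 0.4230/0.5770 = 0.7331
odds, control-arm patients = 0.1060/0.8940 = 0.1186
OR = 0.7331 / 0.1186 = 6.18
RR = 0.4230 / 0.1060 = 3.99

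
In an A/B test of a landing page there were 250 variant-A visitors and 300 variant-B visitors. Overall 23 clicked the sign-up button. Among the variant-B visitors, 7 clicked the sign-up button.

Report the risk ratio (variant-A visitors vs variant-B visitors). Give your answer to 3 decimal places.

variant-A visitors with the outcome: 23 − 7 = 16
variant-A visitors without the outcome: 250 − 16 = 234
variant-B visitors without the outcome: 300 − 7 = 293
risk, variant-A visitors = 16/250 = 0.06400
risk, variant-B visitors = 7/300 = 0.02333
RR = 0.06400 / 0.02333 = 2.743

2.743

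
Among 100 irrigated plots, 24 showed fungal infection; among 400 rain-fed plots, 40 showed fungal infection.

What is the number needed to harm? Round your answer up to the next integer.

NNH ≈ 8

risk, irrigated plots = 24/100 = 0.240000
risk, rain-fed plots = 40/400 = 0.100000
absolute risk difference = 0.140000
1 / 0.140000 = 7.143 → round up → 8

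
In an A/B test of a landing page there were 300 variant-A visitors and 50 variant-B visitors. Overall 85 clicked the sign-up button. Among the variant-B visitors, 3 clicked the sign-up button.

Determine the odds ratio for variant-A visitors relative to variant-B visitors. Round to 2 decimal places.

OR ≈ 5.89

variant-A visitors with the outcome: 85 − 3 = 82
variant-A visitors without the outcome: 300 − 82 = 218
variant-B visitors without the outcome: 50 − 3 = 47
odds, variant-A visitors = 82/218 = 0.3761
odds, variant-B visitors = 3/47 = 0.0638
OR = 0.3761 / 0.0638 = 5.89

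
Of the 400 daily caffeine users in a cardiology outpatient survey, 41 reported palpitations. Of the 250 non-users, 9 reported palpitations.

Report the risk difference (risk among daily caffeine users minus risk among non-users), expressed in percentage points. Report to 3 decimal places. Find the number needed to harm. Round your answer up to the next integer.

risk, daily caffeine users = 41/400 = 0.10250
risk, non-users = 9/250 = 0.03600
risk difference = 0.10250 − 0.03600 = 0.06650 → 6.650 percentage points
absolute risk difference = 0.066500
1 / 0.066500 = 15.038 → round up → 16

RD = 6.650; NNH = 16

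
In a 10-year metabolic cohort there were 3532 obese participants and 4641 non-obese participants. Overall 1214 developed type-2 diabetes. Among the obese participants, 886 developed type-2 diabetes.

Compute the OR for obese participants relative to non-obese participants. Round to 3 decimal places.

obese participants without the outcome: 3532 − 886 = 2646
non-obese participants with the outcome: 1214 − 886 = 328
non-obese participants without the outcome: 4641 − 328 = 4313
OR = (886 × 4313) / (2646 × 328) = 3821318/867888 ≈ 4.403

4.403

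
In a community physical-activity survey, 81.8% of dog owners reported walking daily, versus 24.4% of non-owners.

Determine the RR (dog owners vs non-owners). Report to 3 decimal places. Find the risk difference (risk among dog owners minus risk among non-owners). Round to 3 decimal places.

RR = 3.352; RD = 0.574

RR = 0.8180 / 0.2440 = 3.352
risk difference = 0.8180 − 0.2440 = 0.574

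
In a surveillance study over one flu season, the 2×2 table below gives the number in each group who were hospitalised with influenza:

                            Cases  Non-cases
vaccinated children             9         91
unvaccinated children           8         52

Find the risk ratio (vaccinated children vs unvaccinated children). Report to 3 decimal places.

0.675

risk, vaccinated children = 9/100 = 0.0900
risk, unvaccinated children = 8/60 = 0.1333
RR = 0.0900 / 0.1333 = 0.675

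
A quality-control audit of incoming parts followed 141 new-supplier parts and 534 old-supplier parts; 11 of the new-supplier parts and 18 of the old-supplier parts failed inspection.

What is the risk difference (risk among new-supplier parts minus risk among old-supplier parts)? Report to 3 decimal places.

RD ≈ 0.044

risk, new-supplier parts = 11/141 = 0.07801
risk, old-supplier parts = 18/534 = 0.03371
risk difference = 0.07801 − 0.03371 = 0.044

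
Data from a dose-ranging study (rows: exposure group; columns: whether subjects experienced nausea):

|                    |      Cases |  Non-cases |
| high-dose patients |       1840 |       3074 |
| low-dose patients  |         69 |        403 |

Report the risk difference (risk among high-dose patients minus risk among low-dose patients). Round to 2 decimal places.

risk, high-dose patients = 1840/4914 = 0.3744
risk, low-dose patients = 69/472 = 0.1462
risk difference = 0.3744 − 0.1462 = 0.23

RD ≈ 0.23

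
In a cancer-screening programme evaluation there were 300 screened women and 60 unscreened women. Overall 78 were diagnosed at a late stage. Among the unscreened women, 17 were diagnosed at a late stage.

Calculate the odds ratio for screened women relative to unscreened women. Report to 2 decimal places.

0.65

screened women with the outcome: 78 − 17 = 61
screened women without the outcome: 300 − 61 = 239
unscreened women without the outcome: 60 − 17 = 43
OR = (61 × 43) / (239 × 17) = 2623/4063 ≈ 0.65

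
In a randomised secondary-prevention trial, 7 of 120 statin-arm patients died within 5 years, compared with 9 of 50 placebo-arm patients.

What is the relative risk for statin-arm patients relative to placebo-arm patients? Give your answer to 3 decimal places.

risk, statin-arm patients = 7/120 = 0.0583
risk, placebo-arm patients = 9/50 = 0.1800
RR = 0.0583 / 0.1800 = 0.324

0.324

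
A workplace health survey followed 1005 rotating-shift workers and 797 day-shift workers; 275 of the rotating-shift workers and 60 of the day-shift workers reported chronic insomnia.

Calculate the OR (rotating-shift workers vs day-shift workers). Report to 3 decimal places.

OR = (275 × 737) / (730 × 60) = 202675/43800 ≈ 4.627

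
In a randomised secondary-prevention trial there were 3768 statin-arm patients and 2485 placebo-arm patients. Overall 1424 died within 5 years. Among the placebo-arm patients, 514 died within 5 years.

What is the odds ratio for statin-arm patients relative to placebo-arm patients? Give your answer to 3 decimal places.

OR = 1.221

statin-arm patients with the outcome: 1424 − 514 = 910
statin-arm patients without the outcome: 3768 − 910 = 2858
placebo-arm patients without the outcome: 2485 − 514 = 1971
OR = (910 × 1971) / (2858 × 514) = 1793610/1469012 ≈ 1.221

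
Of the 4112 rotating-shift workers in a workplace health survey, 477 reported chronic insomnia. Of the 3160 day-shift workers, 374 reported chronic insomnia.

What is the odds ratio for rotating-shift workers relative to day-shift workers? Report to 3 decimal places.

OR = (477 × 2786) / (3635 × 374) = 1328922/1359490 ≈ 0.978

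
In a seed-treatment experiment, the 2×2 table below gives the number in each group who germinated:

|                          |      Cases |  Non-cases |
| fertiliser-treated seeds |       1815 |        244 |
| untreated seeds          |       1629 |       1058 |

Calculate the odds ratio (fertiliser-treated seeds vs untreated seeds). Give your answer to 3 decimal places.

odds, fertiliser-treated seeds = 1815/244 = 7.4385
odds, untreated seeds = 1629/1058 = 1.5397
OR = 7.4385 / 1.5397 = 4.831

OR = 4.831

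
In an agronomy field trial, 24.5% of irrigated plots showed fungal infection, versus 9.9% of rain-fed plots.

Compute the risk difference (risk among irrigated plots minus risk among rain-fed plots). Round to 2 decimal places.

risk difference = 0.2450 − 0.0990 = 0.15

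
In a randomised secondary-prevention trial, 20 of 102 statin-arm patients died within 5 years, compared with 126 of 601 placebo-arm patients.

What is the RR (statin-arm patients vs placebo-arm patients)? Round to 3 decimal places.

0.935

risk, statin-arm patients = 20/102 = 0.1961
risk, placebo-arm patients = 126/601 = 0.2097
RR = 0.1961 / 0.2097 = 0.935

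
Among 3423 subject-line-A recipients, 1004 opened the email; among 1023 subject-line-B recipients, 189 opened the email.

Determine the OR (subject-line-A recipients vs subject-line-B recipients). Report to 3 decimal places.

OR: 1.831

odds, subject-line-A recipients = 1004/2419 = 0.4150
odds, subject-line-B recipients = 189/834 = 0.2266
OR = 0.4150 / 0.2266 = 1.831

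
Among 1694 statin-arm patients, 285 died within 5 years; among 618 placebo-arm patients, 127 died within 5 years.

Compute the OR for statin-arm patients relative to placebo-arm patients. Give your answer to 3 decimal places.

OR = 0.782

odds, statin-arm patients = 285/1409 = 0.2023
odds, placebo-arm patients = 127/491 = 0.2587
OR = 0.2023 / 0.2587 = 0.782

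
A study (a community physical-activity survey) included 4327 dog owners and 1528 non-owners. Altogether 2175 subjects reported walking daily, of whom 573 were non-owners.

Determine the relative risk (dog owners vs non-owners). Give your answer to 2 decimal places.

dog owners with the outcome: 2175 − 573 = 1602
dog owners without the outcome: 4327 − 1602 = 2725
non-owners without the outcome: 1528 − 573 = 955
risk, dog owners = 1602/4327 = 0.3702
risk, non-owners = 573/1528 = 0.3750
RR = 0.3702 / 0.3750 = 0.99

0.99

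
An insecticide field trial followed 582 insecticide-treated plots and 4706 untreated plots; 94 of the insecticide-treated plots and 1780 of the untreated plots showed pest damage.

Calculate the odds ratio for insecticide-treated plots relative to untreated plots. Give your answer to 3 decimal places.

odds, insecticide-treated plots = 94/488 = 0.1926
odds, untreated plots = 1780/2926 = 0.6083
OR = 0.1926 / 0.6083 = 0.317

OR ≈ 0.317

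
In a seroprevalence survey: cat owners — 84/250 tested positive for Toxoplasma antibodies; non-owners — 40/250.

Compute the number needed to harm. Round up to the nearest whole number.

risk, cat owners = 84/250 = 0.336000
risk, non-owners = 40/250 = 0.160000
absolute risk difference = 0.176000
1 / 0.176000 = 5.682 → round up → 6

6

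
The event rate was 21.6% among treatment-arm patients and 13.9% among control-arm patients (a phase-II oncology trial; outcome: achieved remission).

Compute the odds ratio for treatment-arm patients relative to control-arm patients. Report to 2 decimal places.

odds, treatment-arm patients = 0.2160/0.7840 = 0.2755
odds, control-arm patients = 0.1390/0.8610 = 0.1614
OR = 0.2755 / 0.1614 = 1.71

1.71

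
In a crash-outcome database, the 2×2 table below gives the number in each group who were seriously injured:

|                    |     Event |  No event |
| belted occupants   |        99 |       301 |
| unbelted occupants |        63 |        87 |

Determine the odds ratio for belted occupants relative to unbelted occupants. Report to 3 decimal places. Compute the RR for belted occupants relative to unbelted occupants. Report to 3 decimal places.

OR = (99 × 87) / (301 × 63) = 8613/18963 ≈ 0.454
risk, belted occupants = 99/400 = 0.2475
risk, unbelted occupants = 63/150 = 0.4200
RR = 0.2475 / 0.4200 = 0.589

OR = 0.454; RR = 0.589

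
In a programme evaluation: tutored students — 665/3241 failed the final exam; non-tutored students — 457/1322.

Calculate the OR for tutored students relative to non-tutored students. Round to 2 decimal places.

OR = (665 × 865) / (2576 × 457) = 575225/1177232 ≈ 0.49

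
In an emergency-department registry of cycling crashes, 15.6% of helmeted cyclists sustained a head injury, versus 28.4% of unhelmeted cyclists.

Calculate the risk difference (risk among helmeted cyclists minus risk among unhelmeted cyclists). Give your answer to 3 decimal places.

risk difference = 0.1560 − 0.2840 = -0.128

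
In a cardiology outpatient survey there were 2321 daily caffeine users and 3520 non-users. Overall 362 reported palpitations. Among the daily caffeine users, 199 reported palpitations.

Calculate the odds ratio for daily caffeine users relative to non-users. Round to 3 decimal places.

daily caffeine users without the outcome: 2321 − 199 = 2122
non-users with the outcome: 362 − 199 = 163
non-users without the outcome: 3520 − 163 = 3357
OR = (199 × 3357) / (2122 × 163) = 668043/345886 ≈ 1.931

1.931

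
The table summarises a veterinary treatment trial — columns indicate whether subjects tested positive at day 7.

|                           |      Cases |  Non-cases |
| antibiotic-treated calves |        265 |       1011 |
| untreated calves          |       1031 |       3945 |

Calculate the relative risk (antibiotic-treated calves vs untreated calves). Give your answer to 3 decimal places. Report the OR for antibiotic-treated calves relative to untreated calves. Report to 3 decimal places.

risk, antibiotic-treated calves = 265/1276 = 0.2077
risk, untreated calves = 1031/4976 = 0.2072
RR = 0.2077 / 0.2072 = 1.002
OR = (265 × 3945) / (1011 × 1031) = 1045425/1042341 ≈ 1.003

RR = 1.002; OR = 1.003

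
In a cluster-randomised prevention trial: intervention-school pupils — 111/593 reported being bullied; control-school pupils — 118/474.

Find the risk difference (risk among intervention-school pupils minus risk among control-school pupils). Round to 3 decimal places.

risk, intervention-school pupils = 111/593 = 0.1872
risk, control-school pupils = 118/474 = 0.2489
risk difference = 0.1872 − 0.2489 = -0.062

-0.062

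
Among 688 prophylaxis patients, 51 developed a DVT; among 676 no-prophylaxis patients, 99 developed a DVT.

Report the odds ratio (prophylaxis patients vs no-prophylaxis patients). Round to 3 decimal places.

odds, prophylaxis patients = 51/637 = 0.0801
odds, no-prophylaxis patients = 99/577 = 0.1716
OR = 0.0801 / 0.1716 = 0.467

0.467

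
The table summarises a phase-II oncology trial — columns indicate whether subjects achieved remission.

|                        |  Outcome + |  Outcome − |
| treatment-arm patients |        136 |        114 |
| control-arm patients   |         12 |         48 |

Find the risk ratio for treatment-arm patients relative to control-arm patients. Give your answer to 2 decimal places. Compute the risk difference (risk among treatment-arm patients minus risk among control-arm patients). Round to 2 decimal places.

RR = 2.72; RD = 0.34

risk, treatment-arm patients = 136/250 = 0.5440
risk, control-arm patients = 12/60 = 0.2000
RR = 0.5440 / 0.2000 = 2.72
risk difference = 0.5440 − 0.2000 = 0.34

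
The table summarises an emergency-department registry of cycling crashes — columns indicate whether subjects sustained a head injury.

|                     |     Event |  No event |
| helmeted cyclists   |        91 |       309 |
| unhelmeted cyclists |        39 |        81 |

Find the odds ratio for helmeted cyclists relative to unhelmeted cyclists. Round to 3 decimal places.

OR = (91 × 81) / (309 × 39) = 7371/12051 ≈ 0.612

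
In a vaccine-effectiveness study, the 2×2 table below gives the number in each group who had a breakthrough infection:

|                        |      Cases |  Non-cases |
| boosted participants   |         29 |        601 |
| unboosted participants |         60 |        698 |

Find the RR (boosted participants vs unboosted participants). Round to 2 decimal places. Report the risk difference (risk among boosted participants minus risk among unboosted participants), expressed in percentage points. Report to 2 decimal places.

RR = 0.58; RD = -3.31

risk, boosted participants = 29/630 = 0.04603
risk, unboosted participants = 60/758 = 0.07916
RR = 0.04603 / 0.07916 = 0.58
risk difference = 0.04603 − 0.07916 = -0.03312 → -3.31 percentage points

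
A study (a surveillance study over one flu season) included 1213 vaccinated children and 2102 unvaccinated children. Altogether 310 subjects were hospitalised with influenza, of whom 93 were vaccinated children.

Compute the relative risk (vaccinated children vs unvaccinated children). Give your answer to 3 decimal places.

vaccinated children without the outcome: 1213 − 93 = 1120
unvaccinated children with the outcome: 310 − 93 = 217
unvaccinated children without the outcome: 2102 − 217 = 1885
risk, vaccinated children = 93/1213 = 0.0767
risk, unvaccinated children = 217/2102 = 0.1032
RR = 0.0767 / 0.1032 = 0.743

RR ≈ 0.743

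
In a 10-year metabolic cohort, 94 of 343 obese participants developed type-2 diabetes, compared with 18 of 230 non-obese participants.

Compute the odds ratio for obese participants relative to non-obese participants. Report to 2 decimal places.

OR = (94 × 212) / (249 × 18) = 19928/4482 ≈ 4.45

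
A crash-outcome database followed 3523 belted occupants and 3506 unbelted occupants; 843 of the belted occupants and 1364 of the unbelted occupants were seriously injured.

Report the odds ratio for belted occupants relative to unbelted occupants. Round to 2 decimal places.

odds, belted occupants = 843/2680 = 0.3146
odds, unbelted occupants = 1364/2142 = 0.6368
OR = 0.3146 / 0.6368 = 0.49

OR: 0.49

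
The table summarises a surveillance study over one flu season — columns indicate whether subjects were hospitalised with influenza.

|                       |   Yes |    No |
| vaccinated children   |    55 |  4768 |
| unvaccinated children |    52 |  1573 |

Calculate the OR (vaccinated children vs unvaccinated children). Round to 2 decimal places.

OR = (55 × 1573) / (4768 × 52) = 86515/247936 ≈ 0.35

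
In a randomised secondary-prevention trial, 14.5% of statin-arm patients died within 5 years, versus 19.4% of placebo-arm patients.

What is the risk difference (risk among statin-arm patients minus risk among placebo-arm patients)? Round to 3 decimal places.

risk difference = 0.1450 − 0.1940 = -0.049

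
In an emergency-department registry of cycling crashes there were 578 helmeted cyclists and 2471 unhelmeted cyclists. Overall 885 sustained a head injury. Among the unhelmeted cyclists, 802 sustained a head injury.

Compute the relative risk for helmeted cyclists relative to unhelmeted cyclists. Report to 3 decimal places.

0.442

helmeted cyclists with the outcome: 885 − 802 = 83
helmeted cyclists without the outcome: 578 − 83 = 495
unhelmeted cyclists without the outcome: 2471 − 802 = 1669
risk, helmeted cyclists = 83/578 = 0.1436
risk, unhelmeted cyclists = 802/2471 = 0.3246
RR = 0.1436 / 0.3246 = 0.442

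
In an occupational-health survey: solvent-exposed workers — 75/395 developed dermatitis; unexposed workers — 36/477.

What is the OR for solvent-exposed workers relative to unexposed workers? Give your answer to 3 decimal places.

OR = (75 × 441) / (320 × 36) = 33075/11520 ≈ 2.871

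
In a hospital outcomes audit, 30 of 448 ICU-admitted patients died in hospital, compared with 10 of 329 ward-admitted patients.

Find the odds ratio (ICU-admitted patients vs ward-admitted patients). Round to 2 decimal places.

odds, ICU-admitted patients = 30/418 = 0.07177
odds, ward-admitted patients = 10/319 = 0.03135
OR = 0.07177 / 0.03135 = 2.29

OR ≈ 2.29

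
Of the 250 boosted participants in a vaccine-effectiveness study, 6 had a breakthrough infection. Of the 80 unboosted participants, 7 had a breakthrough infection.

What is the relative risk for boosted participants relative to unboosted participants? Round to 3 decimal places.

RR ≈ 0.274

risk, boosted participants = 6/250 = 0.02400
risk, unboosted participants = 7/80 = 0.08750
RR = 0.02400 / 0.08750 = 0.274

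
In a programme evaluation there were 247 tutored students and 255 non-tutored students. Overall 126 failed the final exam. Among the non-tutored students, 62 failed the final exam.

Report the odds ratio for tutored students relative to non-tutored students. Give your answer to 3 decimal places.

tutored students with the outcome: 126 − 62 = 64
tutored students without the outcome: 247 − 64 = 183
non-tutored students without the outcome: 255 − 62 = 193
odds, tutored students = 64/183 = 0.3497
odds, non-tutored students = 62/193 = 0.3212
OR = 0.3497 / 0.3212 = 1.089

OR = 1.089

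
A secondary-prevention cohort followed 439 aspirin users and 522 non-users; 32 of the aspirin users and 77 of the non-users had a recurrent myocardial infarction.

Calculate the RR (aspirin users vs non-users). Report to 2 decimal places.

risk, aspirin users = 32/439 = 0.0729
risk, non-users = 77/522 = 0.1475
RR = 0.0729 / 0.1475 = 0.49

0.49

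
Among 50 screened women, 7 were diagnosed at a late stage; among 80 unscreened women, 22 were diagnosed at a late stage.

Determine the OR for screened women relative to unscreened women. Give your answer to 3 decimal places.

OR = (7 × 58) / (43 × 22) = 406/946 ≈ 0.429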